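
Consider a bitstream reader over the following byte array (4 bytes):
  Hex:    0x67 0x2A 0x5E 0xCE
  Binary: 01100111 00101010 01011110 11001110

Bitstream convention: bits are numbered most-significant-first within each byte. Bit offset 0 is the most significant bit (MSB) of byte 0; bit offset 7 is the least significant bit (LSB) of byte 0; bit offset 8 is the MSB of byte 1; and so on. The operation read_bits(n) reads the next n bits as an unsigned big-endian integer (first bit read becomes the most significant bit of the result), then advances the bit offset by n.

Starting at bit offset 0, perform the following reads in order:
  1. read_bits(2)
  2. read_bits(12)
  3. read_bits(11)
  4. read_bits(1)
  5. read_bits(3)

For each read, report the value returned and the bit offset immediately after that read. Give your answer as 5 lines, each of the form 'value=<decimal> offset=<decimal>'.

Read 1: bits[0:2] width=2 -> value=1 (bin 01); offset now 2 = byte 0 bit 2; 30 bits remain
Read 2: bits[2:14] width=12 -> value=2506 (bin 100111001010); offset now 14 = byte 1 bit 6; 18 bits remain
Read 3: bits[14:25] width=11 -> value=1213 (bin 10010111101); offset now 25 = byte 3 bit 1; 7 bits remain
Read 4: bits[25:26] width=1 -> value=1 (bin 1); offset now 26 = byte 3 bit 2; 6 bits remain
Read 5: bits[26:29] width=3 -> value=1 (bin 001); offset now 29 = byte 3 bit 5; 3 bits remain

Answer: value=1 offset=2
value=2506 offset=14
value=1213 offset=25
value=1 offset=26
value=1 offset=29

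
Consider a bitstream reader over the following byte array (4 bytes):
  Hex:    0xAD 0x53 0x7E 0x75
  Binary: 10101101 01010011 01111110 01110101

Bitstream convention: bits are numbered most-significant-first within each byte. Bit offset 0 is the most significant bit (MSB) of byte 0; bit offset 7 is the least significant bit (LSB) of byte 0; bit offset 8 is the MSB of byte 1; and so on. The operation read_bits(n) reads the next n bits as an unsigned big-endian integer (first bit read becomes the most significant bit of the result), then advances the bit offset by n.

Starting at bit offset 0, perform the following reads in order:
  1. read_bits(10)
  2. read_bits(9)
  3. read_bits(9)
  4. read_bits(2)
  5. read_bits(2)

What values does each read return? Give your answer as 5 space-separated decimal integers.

Answer: 693 155 487 1 1

Derivation:
Read 1: bits[0:10] width=10 -> value=693 (bin 1010110101); offset now 10 = byte 1 bit 2; 22 bits remain
Read 2: bits[10:19] width=9 -> value=155 (bin 010011011); offset now 19 = byte 2 bit 3; 13 bits remain
Read 3: bits[19:28] width=9 -> value=487 (bin 111100111); offset now 28 = byte 3 bit 4; 4 bits remain
Read 4: bits[28:30] width=2 -> value=1 (bin 01); offset now 30 = byte 3 bit 6; 2 bits remain
Read 5: bits[30:32] width=2 -> value=1 (bin 01); offset now 32 = byte 4 bit 0; 0 bits remain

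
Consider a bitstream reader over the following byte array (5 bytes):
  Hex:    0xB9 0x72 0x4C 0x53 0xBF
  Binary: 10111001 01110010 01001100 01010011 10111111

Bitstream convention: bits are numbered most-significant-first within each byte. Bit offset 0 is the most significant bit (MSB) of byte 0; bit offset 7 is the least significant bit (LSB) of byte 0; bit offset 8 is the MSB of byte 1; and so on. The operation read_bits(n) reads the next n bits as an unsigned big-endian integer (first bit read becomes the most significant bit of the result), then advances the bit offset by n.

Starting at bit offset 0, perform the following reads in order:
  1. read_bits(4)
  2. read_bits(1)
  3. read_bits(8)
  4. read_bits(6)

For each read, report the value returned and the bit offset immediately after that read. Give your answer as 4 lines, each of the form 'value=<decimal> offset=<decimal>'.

Answer: value=11 offset=4
value=1 offset=5
value=46 offset=13
value=18 offset=19

Derivation:
Read 1: bits[0:4] width=4 -> value=11 (bin 1011); offset now 4 = byte 0 bit 4; 36 bits remain
Read 2: bits[4:5] width=1 -> value=1 (bin 1); offset now 5 = byte 0 bit 5; 35 bits remain
Read 3: bits[5:13] width=8 -> value=46 (bin 00101110); offset now 13 = byte 1 bit 5; 27 bits remain
Read 4: bits[13:19] width=6 -> value=18 (bin 010010); offset now 19 = byte 2 bit 3; 21 bits remain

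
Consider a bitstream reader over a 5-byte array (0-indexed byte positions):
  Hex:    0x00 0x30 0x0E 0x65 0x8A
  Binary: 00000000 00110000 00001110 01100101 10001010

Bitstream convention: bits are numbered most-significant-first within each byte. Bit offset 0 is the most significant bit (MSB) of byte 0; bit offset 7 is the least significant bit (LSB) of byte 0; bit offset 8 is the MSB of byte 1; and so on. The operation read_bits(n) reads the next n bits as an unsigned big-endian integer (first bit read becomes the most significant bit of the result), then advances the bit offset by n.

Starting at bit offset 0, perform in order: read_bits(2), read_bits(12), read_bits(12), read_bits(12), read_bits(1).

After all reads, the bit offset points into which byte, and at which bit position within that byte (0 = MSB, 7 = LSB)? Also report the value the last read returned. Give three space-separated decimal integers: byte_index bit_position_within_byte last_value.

Read 1: bits[0:2] width=2 -> value=0 (bin 00); offset now 2 = byte 0 bit 2; 38 bits remain
Read 2: bits[2:14] width=12 -> value=12 (bin 000000001100); offset now 14 = byte 1 bit 6; 26 bits remain
Read 3: bits[14:26] width=12 -> value=57 (bin 000000111001); offset now 26 = byte 3 bit 2; 14 bits remain
Read 4: bits[26:38] width=12 -> value=2402 (bin 100101100010); offset now 38 = byte 4 bit 6; 2 bits remain
Read 5: bits[38:39] width=1 -> value=1 (bin 1); offset now 39 = byte 4 bit 7; 1 bits remain

Answer: 4 7 1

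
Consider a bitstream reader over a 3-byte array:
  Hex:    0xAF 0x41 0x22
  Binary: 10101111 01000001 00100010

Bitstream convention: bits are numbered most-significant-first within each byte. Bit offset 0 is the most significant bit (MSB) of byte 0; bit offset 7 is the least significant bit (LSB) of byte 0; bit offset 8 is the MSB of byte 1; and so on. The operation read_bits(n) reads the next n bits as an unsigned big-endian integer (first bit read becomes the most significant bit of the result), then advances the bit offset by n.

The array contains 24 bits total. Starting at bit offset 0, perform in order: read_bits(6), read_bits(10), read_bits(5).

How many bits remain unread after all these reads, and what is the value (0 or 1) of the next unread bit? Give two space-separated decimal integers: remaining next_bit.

Answer: 3 0

Derivation:
Read 1: bits[0:6] width=6 -> value=43 (bin 101011); offset now 6 = byte 0 bit 6; 18 bits remain
Read 2: bits[6:16] width=10 -> value=833 (bin 1101000001); offset now 16 = byte 2 bit 0; 8 bits remain
Read 3: bits[16:21] width=5 -> value=4 (bin 00100); offset now 21 = byte 2 bit 5; 3 bits remain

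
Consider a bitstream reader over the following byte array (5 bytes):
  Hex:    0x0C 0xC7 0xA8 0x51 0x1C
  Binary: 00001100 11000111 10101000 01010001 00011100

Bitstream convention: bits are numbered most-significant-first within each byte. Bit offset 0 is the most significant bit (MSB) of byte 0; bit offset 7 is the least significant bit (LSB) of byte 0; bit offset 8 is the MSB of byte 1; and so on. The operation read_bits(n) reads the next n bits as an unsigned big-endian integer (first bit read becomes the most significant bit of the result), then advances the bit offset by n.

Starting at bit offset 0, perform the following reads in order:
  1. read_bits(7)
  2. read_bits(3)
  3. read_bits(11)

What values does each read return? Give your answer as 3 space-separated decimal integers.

Answer: 6 3 245

Derivation:
Read 1: bits[0:7] width=7 -> value=6 (bin 0000110); offset now 7 = byte 0 bit 7; 33 bits remain
Read 2: bits[7:10] width=3 -> value=3 (bin 011); offset now 10 = byte 1 bit 2; 30 bits remain
Read 3: bits[10:21] width=11 -> value=245 (bin 00011110101); offset now 21 = byte 2 bit 5; 19 bits remain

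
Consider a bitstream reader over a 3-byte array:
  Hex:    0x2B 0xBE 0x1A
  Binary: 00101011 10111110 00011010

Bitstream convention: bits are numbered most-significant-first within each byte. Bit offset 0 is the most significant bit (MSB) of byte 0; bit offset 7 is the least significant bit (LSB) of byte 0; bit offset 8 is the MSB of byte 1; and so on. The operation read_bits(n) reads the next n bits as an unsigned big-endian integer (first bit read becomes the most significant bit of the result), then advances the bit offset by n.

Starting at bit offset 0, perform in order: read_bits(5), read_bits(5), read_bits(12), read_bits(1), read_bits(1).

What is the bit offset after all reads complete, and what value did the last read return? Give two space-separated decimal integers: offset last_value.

Read 1: bits[0:5] width=5 -> value=5 (bin 00101); offset now 5 = byte 0 bit 5; 19 bits remain
Read 2: bits[5:10] width=5 -> value=14 (bin 01110); offset now 10 = byte 1 bit 2; 14 bits remain
Read 3: bits[10:22] width=12 -> value=3974 (bin 111110000110); offset now 22 = byte 2 bit 6; 2 bits remain
Read 4: bits[22:23] width=1 -> value=1 (bin 1); offset now 23 = byte 2 bit 7; 1 bits remain
Read 5: bits[23:24] width=1 -> value=0 (bin 0); offset now 24 = byte 3 bit 0; 0 bits remain

Answer: 24 0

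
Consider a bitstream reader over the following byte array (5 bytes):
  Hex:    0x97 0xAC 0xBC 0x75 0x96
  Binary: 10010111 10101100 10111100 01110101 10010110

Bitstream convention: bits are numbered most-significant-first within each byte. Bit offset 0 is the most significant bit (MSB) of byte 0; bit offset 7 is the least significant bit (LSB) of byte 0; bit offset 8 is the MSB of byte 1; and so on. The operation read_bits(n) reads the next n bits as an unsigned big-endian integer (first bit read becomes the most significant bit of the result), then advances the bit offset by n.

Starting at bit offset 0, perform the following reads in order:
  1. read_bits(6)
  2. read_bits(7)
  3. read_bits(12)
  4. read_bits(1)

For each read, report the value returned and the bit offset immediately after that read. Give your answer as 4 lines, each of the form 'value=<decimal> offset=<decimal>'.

Read 1: bits[0:6] width=6 -> value=37 (bin 100101); offset now 6 = byte 0 bit 6; 34 bits remain
Read 2: bits[6:13] width=7 -> value=117 (bin 1110101); offset now 13 = byte 1 bit 5; 27 bits remain
Read 3: bits[13:25] width=12 -> value=2424 (bin 100101111000); offset now 25 = byte 3 bit 1; 15 bits remain
Read 4: bits[25:26] width=1 -> value=1 (bin 1); offset now 26 = byte 3 bit 2; 14 bits remain

Answer: value=37 offset=6
value=117 offset=13
value=2424 offset=25
value=1 offset=26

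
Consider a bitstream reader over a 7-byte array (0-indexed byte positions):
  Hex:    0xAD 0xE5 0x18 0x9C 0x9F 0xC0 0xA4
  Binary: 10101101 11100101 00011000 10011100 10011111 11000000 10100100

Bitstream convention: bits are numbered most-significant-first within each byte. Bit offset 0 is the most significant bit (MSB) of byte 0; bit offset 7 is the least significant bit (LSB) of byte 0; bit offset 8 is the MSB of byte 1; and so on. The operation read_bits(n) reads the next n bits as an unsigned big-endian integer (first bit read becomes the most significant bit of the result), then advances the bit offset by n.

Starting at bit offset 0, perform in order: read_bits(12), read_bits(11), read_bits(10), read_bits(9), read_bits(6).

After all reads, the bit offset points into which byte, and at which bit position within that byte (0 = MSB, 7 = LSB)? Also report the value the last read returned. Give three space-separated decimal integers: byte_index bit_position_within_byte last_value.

Answer: 6 0 0

Derivation:
Read 1: bits[0:12] width=12 -> value=2782 (bin 101011011110); offset now 12 = byte 1 bit 4; 44 bits remain
Read 2: bits[12:23] width=11 -> value=652 (bin 01010001100); offset now 23 = byte 2 bit 7; 33 bits remain
Read 3: bits[23:33] width=10 -> value=313 (bin 0100111001); offset now 33 = byte 4 bit 1; 23 bits remain
Read 4: bits[33:42] width=9 -> value=127 (bin 001111111); offset now 42 = byte 5 bit 2; 14 bits remain
Read 5: bits[42:48] width=6 -> value=0 (bin 000000); offset now 48 = byte 6 bit 0; 8 bits remain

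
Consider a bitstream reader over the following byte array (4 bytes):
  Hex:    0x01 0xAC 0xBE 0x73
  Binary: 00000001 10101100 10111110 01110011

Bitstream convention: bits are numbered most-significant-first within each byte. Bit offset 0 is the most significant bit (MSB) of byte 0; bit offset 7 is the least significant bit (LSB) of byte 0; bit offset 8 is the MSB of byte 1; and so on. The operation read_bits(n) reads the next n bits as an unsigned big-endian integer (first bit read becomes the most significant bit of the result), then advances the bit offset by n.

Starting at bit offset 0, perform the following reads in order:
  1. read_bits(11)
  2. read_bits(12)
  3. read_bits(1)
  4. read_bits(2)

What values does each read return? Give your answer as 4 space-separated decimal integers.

Read 1: bits[0:11] width=11 -> value=13 (bin 00000001101); offset now 11 = byte 1 bit 3; 21 bits remain
Read 2: bits[11:23] width=12 -> value=1631 (bin 011001011111); offset now 23 = byte 2 bit 7; 9 bits remain
Read 3: bits[23:24] width=1 -> value=0 (bin 0); offset now 24 = byte 3 bit 0; 8 bits remain
Read 4: bits[24:26] width=2 -> value=1 (bin 01); offset now 26 = byte 3 bit 2; 6 bits remain

Answer: 13 1631 0 1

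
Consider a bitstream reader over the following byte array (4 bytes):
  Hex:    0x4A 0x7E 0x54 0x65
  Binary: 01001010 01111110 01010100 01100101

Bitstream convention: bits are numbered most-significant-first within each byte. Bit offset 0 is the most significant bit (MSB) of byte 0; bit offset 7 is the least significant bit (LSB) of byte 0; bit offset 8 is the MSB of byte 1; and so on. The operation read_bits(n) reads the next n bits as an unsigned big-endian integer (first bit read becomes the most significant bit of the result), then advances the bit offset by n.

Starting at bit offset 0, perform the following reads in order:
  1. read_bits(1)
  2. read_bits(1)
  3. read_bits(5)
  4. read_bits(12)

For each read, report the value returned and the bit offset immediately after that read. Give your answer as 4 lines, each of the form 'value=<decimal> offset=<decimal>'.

Read 1: bits[0:1] width=1 -> value=0 (bin 0); offset now 1 = byte 0 bit 1; 31 bits remain
Read 2: bits[1:2] width=1 -> value=1 (bin 1); offset now 2 = byte 0 bit 2; 30 bits remain
Read 3: bits[2:7] width=5 -> value=5 (bin 00101); offset now 7 = byte 0 bit 7; 25 bits remain
Read 4: bits[7:19] width=12 -> value=1010 (bin 001111110010); offset now 19 = byte 2 bit 3; 13 bits remain

Answer: value=0 offset=1
value=1 offset=2
value=5 offset=7
value=1010 offset=19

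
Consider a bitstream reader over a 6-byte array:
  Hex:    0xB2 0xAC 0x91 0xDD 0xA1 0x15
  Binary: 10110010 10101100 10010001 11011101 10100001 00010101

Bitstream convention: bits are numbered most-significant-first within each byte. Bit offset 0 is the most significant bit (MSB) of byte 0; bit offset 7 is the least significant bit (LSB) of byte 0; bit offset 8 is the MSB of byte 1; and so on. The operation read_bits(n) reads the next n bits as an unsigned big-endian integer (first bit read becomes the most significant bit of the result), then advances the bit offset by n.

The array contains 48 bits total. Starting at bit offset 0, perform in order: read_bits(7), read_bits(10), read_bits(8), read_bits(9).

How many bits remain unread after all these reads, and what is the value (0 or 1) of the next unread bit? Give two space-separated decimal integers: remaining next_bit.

Answer: 14 1

Derivation:
Read 1: bits[0:7] width=7 -> value=89 (bin 1011001); offset now 7 = byte 0 bit 7; 41 bits remain
Read 2: bits[7:17] width=10 -> value=345 (bin 0101011001); offset now 17 = byte 2 bit 1; 31 bits remain
Read 3: bits[17:25] width=8 -> value=35 (bin 00100011); offset now 25 = byte 3 bit 1; 23 bits remain
Read 4: bits[25:34] width=9 -> value=374 (bin 101110110); offset now 34 = byte 4 bit 2; 14 bits remain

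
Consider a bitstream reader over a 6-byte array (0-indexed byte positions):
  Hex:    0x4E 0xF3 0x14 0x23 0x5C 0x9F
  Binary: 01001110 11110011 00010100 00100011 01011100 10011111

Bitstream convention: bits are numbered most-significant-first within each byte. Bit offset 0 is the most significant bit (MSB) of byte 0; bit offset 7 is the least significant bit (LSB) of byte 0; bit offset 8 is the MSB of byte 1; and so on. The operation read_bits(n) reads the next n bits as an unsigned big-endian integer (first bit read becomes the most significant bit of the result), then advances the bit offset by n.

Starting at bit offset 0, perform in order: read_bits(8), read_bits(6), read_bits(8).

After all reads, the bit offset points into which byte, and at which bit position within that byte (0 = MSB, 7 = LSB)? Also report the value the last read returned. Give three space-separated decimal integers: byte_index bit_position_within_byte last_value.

Read 1: bits[0:8] width=8 -> value=78 (bin 01001110); offset now 8 = byte 1 bit 0; 40 bits remain
Read 2: bits[8:14] width=6 -> value=60 (bin 111100); offset now 14 = byte 1 bit 6; 34 bits remain
Read 3: bits[14:22] width=8 -> value=197 (bin 11000101); offset now 22 = byte 2 bit 6; 26 bits remain

Answer: 2 6 197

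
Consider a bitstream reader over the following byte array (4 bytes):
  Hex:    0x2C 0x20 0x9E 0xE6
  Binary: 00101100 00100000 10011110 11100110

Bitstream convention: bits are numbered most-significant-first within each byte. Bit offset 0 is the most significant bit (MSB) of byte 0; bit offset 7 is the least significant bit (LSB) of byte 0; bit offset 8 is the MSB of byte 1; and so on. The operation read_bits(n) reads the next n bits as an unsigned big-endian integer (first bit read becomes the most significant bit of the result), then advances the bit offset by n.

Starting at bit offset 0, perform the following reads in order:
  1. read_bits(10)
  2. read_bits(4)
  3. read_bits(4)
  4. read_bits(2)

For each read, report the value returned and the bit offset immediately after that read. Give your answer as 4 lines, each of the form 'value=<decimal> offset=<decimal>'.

Read 1: bits[0:10] width=10 -> value=176 (bin 0010110000); offset now 10 = byte 1 bit 2; 22 bits remain
Read 2: bits[10:14] width=4 -> value=8 (bin 1000); offset now 14 = byte 1 bit 6; 18 bits remain
Read 3: bits[14:18] width=4 -> value=2 (bin 0010); offset now 18 = byte 2 bit 2; 14 bits remain
Read 4: bits[18:20] width=2 -> value=1 (bin 01); offset now 20 = byte 2 bit 4; 12 bits remain

Answer: value=176 offset=10
value=8 offset=14
value=2 offset=18
value=1 offset=20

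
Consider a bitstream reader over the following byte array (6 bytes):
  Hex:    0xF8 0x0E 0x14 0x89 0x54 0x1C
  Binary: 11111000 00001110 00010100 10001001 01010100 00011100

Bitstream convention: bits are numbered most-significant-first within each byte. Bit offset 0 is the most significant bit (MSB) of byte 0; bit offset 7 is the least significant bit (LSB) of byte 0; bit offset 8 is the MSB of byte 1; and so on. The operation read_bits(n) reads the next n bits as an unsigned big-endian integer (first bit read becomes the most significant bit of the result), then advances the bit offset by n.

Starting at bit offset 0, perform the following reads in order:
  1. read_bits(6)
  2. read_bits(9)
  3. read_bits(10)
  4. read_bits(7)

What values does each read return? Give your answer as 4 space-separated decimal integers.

Read 1: bits[0:6] width=6 -> value=62 (bin 111110); offset now 6 = byte 0 bit 6; 42 bits remain
Read 2: bits[6:15] width=9 -> value=7 (bin 000000111); offset now 15 = byte 1 bit 7; 33 bits remain
Read 3: bits[15:25] width=10 -> value=41 (bin 0000101001); offset now 25 = byte 3 bit 1; 23 bits remain
Read 4: bits[25:32] width=7 -> value=9 (bin 0001001); offset now 32 = byte 4 bit 0; 16 bits remain

Answer: 62 7 41 9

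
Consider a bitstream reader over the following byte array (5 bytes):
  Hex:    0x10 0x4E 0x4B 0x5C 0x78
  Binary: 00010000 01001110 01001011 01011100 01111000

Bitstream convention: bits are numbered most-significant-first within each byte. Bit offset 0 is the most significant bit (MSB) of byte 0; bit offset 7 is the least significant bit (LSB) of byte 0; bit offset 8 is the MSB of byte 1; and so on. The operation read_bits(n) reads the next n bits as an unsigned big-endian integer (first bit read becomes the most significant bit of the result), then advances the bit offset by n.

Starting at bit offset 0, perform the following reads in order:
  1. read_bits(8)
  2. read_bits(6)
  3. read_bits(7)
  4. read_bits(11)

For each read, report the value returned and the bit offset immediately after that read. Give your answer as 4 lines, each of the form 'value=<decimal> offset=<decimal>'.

Answer: value=16 offset=8
value=19 offset=14
value=73 offset=21
value=860 offset=32

Derivation:
Read 1: bits[0:8] width=8 -> value=16 (bin 00010000); offset now 8 = byte 1 bit 0; 32 bits remain
Read 2: bits[8:14] width=6 -> value=19 (bin 010011); offset now 14 = byte 1 bit 6; 26 bits remain
Read 3: bits[14:21] width=7 -> value=73 (bin 1001001); offset now 21 = byte 2 bit 5; 19 bits remain
Read 4: bits[21:32] width=11 -> value=860 (bin 01101011100); offset now 32 = byte 4 bit 0; 8 bits remain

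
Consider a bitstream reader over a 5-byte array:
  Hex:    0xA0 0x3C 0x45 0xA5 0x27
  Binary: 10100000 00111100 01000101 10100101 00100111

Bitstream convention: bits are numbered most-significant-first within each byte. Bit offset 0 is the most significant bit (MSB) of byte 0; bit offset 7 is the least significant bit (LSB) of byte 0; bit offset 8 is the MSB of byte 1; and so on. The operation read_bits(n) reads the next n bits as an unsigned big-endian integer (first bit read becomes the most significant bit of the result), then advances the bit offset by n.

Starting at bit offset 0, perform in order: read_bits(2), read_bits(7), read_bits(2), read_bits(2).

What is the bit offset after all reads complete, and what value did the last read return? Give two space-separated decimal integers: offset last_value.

Read 1: bits[0:2] width=2 -> value=2 (bin 10); offset now 2 = byte 0 bit 2; 38 bits remain
Read 2: bits[2:9] width=7 -> value=64 (bin 1000000); offset now 9 = byte 1 bit 1; 31 bits remain
Read 3: bits[9:11] width=2 -> value=1 (bin 01); offset now 11 = byte 1 bit 3; 29 bits remain
Read 4: bits[11:13] width=2 -> value=3 (bin 11); offset now 13 = byte 1 bit 5; 27 bits remain

Answer: 13 3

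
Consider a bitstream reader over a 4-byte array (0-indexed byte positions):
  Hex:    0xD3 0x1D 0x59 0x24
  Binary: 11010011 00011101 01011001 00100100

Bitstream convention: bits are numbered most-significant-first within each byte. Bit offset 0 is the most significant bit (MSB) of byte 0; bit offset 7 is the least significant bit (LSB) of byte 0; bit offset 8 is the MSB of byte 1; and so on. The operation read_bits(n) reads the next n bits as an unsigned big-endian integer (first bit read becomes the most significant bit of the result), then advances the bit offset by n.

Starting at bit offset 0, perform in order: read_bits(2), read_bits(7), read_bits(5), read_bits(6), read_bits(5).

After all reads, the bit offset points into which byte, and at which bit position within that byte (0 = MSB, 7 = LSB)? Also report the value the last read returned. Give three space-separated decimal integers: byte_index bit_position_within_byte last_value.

Answer: 3 1 18

Derivation:
Read 1: bits[0:2] width=2 -> value=3 (bin 11); offset now 2 = byte 0 bit 2; 30 bits remain
Read 2: bits[2:9] width=7 -> value=38 (bin 0100110); offset now 9 = byte 1 bit 1; 23 bits remain
Read 3: bits[9:14] width=5 -> value=7 (bin 00111); offset now 14 = byte 1 bit 6; 18 bits remain
Read 4: bits[14:20] width=6 -> value=21 (bin 010101); offset now 20 = byte 2 bit 4; 12 bits remain
Read 5: bits[20:25] width=5 -> value=18 (bin 10010); offset now 25 = byte 3 bit 1; 7 bits remain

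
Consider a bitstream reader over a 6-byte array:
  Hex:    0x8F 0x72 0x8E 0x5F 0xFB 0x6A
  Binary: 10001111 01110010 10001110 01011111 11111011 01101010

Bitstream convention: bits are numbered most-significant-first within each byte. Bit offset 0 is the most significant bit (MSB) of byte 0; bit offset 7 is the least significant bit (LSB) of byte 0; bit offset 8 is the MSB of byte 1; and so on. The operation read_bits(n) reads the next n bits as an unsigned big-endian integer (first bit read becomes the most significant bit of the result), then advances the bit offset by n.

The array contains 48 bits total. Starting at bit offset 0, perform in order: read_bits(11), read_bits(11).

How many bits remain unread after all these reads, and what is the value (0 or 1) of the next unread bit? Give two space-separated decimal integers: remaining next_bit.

Answer: 26 1

Derivation:
Read 1: bits[0:11] width=11 -> value=1147 (bin 10001111011); offset now 11 = byte 1 bit 3; 37 bits remain
Read 2: bits[11:22] width=11 -> value=1187 (bin 10010100011); offset now 22 = byte 2 bit 6; 26 bits remain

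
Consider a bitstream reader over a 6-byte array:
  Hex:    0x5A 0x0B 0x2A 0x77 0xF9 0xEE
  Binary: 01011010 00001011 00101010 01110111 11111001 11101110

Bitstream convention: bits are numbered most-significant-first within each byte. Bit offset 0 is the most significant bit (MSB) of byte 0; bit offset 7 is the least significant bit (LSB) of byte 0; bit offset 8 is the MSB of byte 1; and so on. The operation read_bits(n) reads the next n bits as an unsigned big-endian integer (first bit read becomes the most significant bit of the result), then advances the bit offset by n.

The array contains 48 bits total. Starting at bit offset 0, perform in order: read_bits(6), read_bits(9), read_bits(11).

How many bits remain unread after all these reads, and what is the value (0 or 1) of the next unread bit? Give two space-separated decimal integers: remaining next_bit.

Answer: 22 1

Derivation:
Read 1: bits[0:6] width=6 -> value=22 (bin 010110); offset now 6 = byte 0 bit 6; 42 bits remain
Read 2: bits[6:15] width=9 -> value=261 (bin 100000101); offset now 15 = byte 1 bit 7; 33 bits remain
Read 3: bits[15:26] width=11 -> value=1193 (bin 10010101001); offset now 26 = byte 3 bit 2; 22 bits remain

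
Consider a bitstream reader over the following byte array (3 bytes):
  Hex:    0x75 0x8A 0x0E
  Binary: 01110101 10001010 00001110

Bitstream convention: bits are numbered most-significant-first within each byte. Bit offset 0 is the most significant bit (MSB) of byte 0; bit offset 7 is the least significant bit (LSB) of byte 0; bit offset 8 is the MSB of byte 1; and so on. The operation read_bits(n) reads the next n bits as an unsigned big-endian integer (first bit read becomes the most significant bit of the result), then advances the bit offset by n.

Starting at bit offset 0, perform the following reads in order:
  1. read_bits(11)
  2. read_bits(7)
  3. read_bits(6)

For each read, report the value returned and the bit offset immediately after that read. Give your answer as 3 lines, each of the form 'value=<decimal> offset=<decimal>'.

Answer: value=940 offset=11
value=40 offset=18
value=14 offset=24

Derivation:
Read 1: bits[0:11] width=11 -> value=940 (bin 01110101100); offset now 11 = byte 1 bit 3; 13 bits remain
Read 2: bits[11:18] width=7 -> value=40 (bin 0101000); offset now 18 = byte 2 bit 2; 6 bits remain
Read 3: bits[18:24] width=6 -> value=14 (bin 001110); offset now 24 = byte 3 bit 0; 0 bits remain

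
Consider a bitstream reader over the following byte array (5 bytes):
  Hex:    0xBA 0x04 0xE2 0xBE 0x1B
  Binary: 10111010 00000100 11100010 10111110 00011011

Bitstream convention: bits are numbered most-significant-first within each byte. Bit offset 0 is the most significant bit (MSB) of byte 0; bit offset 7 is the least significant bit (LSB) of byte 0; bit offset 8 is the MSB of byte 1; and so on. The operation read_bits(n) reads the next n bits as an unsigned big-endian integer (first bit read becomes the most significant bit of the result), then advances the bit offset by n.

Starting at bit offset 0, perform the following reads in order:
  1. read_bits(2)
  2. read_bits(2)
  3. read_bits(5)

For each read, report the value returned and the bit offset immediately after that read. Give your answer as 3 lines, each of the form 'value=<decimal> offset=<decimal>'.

Read 1: bits[0:2] width=2 -> value=2 (bin 10); offset now 2 = byte 0 bit 2; 38 bits remain
Read 2: bits[2:4] width=2 -> value=3 (bin 11); offset now 4 = byte 0 bit 4; 36 bits remain
Read 3: bits[4:9] width=5 -> value=20 (bin 10100); offset now 9 = byte 1 bit 1; 31 bits remain

Answer: value=2 offset=2
value=3 offset=4
value=20 offset=9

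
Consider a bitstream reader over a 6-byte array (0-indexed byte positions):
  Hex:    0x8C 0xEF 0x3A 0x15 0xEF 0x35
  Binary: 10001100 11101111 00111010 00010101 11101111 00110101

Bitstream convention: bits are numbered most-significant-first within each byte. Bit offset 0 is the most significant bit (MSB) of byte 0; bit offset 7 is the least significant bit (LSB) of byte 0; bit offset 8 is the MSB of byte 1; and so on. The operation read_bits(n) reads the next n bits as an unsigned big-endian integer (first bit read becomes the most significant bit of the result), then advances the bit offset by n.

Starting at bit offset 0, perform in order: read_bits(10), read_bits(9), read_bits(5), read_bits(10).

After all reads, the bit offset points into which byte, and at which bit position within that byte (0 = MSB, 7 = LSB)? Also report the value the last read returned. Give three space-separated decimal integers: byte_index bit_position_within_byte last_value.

Answer: 4 2 87

Derivation:
Read 1: bits[0:10] width=10 -> value=563 (bin 1000110011); offset now 10 = byte 1 bit 2; 38 bits remain
Read 2: bits[10:19] width=9 -> value=377 (bin 101111001); offset now 19 = byte 2 bit 3; 29 bits remain
Read 3: bits[19:24] width=5 -> value=26 (bin 11010); offset now 24 = byte 3 bit 0; 24 bits remain
Read 4: bits[24:34] width=10 -> value=87 (bin 0001010111); offset now 34 = byte 4 bit 2; 14 bits remain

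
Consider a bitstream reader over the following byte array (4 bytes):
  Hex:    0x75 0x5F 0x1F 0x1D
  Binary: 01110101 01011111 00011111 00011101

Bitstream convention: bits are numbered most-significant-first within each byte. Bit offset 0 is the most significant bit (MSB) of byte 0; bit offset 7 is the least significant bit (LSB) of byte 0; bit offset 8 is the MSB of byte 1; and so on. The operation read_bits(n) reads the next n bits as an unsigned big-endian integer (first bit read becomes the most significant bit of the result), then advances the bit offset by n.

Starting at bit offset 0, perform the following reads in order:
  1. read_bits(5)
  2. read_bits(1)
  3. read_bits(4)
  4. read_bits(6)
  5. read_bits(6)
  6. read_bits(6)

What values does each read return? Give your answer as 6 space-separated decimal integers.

Answer: 14 1 5 31 7 49

Derivation:
Read 1: bits[0:5] width=5 -> value=14 (bin 01110); offset now 5 = byte 0 bit 5; 27 bits remain
Read 2: bits[5:6] width=1 -> value=1 (bin 1); offset now 6 = byte 0 bit 6; 26 bits remain
Read 3: bits[6:10] width=4 -> value=5 (bin 0101); offset now 10 = byte 1 bit 2; 22 bits remain
Read 4: bits[10:16] width=6 -> value=31 (bin 011111); offset now 16 = byte 2 bit 0; 16 bits remain
Read 5: bits[16:22] width=6 -> value=7 (bin 000111); offset now 22 = byte 2 bit 6; 10 bits remain
Read 6: bits[22:28] width=6 -> value=49 (bin 110001); offset now 28 = byte 3 bit 4; 4 bits remain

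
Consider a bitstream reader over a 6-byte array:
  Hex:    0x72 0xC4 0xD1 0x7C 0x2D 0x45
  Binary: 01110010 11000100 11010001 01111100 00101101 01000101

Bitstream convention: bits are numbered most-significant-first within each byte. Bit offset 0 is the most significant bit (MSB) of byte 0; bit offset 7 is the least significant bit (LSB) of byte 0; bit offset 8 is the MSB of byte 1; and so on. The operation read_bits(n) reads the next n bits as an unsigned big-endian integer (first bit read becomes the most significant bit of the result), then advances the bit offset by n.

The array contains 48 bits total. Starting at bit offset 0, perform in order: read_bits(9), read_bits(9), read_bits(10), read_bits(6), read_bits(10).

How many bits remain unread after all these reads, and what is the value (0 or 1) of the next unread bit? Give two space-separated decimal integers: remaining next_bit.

Read 1: bits[0:9] width=9 -> value=229 (bin 011100101); offset now 9 = byte 1 bit 1; 39 bits remain
Read 2: bits[9:18] width=9 -> value=275 (bin 100010011); offset now 18 = byte 2 bit 2; 30 bits remain
Read 3: bits[18:28] width=10 -> value=279 (bin 0100010111); offset now 28 = byte 3 bit 4; 20 bits remain
Read 4: bits[28:34] width=6 -> value=48 (bin 110000); offset now 34 = byte 4 bit 2; 14 bits remain
Read 5: bits[34:44] width=10 -> value=724 (bin 1011010100); offset now 44 = byte 5 bit 4; 4 bits remain

Answer: 4 0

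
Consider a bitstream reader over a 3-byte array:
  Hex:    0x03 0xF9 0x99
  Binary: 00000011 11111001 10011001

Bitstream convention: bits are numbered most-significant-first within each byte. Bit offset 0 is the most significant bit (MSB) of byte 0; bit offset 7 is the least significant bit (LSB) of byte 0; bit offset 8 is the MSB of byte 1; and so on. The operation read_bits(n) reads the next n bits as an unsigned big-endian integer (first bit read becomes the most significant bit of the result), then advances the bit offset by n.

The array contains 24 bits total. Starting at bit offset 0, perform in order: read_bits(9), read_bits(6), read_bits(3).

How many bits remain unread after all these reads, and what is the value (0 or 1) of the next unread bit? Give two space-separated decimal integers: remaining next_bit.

Read 1: bits[0:9] width=9 -> value=7 (bin 000000111); offset now 9 = byte 1 bit 1; 15 bits remain
Read 2: bits[9:15] width=6 -> value=60 (bin 111100); offset now 15 = byte 1 bit 7; 9 bits remain
Read 3: bits[15:18] width=3 -> value=6 (bin 110); offset now 18 = byte 2 bit 2; 6 bits remain

Answer: 6 0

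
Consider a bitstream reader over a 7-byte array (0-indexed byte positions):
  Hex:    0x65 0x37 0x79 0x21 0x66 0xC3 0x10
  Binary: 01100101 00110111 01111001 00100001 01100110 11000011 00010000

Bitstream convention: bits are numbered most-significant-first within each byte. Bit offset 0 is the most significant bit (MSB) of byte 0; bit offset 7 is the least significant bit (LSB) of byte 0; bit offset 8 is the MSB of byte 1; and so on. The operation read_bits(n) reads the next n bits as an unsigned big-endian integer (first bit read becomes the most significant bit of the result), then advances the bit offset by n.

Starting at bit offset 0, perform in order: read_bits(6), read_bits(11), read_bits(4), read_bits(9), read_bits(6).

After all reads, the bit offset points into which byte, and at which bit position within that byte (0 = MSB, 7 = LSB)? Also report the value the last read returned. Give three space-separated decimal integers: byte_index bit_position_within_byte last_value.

Read 1: bits[0:6] width=6 -> value=25 (bin 011001); offset now 6 = byte 0 bit 6; 50 bits remain
Read 2: bits[6:17] width=11 -> value=622 (bin 01001101110); offset now 17 = byte 2 bit 1; 39 bits remain
Read 3: bits[17:21] width=4 -> value=15 (bin 1111); offset now 21 = byte 2 bit 5; 35 bits remain
Read 4: bits[21:30] width=9 -> value=72 (bin 001001000); offset now 30 = byte 3 bit 6; 26 bits remain
Read 5: bits[30:36] width=6 -> value=22 (bin 010110); offset now 36 = byte 4 bit 4; 20 bits remain

Answer: 4 4 22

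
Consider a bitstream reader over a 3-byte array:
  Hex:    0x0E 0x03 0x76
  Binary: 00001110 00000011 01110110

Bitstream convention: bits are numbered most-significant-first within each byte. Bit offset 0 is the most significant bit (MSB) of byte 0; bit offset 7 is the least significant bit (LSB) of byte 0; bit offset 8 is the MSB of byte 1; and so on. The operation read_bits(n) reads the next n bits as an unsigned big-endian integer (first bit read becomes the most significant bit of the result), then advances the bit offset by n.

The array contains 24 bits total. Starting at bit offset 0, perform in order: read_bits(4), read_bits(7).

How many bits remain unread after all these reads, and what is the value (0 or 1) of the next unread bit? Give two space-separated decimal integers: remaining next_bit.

Read 1: bits[0:4] width=4 -> value=0 (bin 0000); offset now 4 = byte 0 bit 4; 20 bits remain
Read 2: bits[4:11] width=7 -> value=112 (bin 1110000); offset now 11 = byte 1 bit 3; 13 bits remain

Answer: 13 0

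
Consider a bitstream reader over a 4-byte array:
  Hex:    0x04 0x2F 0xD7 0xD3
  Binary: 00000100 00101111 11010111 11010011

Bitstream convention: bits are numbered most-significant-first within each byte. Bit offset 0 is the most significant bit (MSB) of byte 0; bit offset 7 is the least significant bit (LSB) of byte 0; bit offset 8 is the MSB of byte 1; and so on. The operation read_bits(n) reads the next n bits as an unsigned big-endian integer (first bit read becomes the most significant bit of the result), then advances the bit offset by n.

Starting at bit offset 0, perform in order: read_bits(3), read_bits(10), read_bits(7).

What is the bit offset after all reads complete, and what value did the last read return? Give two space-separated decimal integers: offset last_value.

Answer: 20 125

Derivation:
Read 1: bits[0:3] width=3 -> value=0 (bin 000); offset now 3 = byte 0 bit 3; 29 bits remain
Read 2: bits[3:13] width=10 -> value=133 (bin 0010000101); offset now 13 = byte 1 bit 5; 19 bits remain
Read 3: bits[13:20] width=7 -> value=125 (bin 1111101); offset now 20 = byte 2 bit 4; 12 bits remain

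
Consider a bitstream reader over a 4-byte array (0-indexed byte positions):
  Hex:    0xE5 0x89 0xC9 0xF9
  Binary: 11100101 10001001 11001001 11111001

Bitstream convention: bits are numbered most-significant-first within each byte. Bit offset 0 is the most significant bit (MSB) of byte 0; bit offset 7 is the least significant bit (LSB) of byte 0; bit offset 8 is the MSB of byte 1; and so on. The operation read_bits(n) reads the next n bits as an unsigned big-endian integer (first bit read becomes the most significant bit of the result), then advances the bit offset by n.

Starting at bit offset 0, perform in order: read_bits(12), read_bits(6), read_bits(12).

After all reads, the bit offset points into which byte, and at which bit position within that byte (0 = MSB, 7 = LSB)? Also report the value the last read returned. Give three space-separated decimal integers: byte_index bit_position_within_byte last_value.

Answer: 3 6 638

Derivation:
Read 1: bits[0:12] width=12 -> value=3672 (bin 111001011000); offset now 12 = byte 1 bit 4; 20 bits remain
Read 2: bits[12:18] width=6 -> value=39 (bin 100111); offset now 18 = byte 2 bit 2; 14 bits remain
Read 3: bits[18:30] width=12 -> value=638 (bin 001001111110); offset now 30 = byte 3 bit 6; 2 bits remain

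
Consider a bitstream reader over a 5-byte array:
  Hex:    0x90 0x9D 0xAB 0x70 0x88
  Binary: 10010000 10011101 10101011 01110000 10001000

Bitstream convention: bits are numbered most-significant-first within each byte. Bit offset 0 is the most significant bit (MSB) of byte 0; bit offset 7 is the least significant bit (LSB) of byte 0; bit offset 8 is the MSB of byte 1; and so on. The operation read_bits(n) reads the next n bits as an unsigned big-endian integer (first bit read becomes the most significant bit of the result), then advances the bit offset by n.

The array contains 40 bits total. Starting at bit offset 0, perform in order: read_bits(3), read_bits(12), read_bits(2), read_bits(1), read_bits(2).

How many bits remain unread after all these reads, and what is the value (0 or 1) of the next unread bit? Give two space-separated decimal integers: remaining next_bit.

Read 1: bits[0:3] width=3 -> value=4 (bin 100); offset now 3 = byte 0 bit 3; 37 bits remain
Read 2: bits[3:15] width=12 -> value=2126 (bin 100001001110); offset now 15 = byte 1 bit 7; 25 bits remain
Read 3: bits[15:17] width=2 -> value=3 (bin 11); offset now 17 = byte 2 bit 1; 23 bits remain
Read 4: bits[17:18] width=1 -> value=0 (bin 0); offset now 18 = byte 2 bit 2; 22 bits remain
Read 5: bits[18:20] width=2 -> value=2 (bin 10); offset now 20 = byte 2 bit 4; 20 bits remain

Answer: 20 1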